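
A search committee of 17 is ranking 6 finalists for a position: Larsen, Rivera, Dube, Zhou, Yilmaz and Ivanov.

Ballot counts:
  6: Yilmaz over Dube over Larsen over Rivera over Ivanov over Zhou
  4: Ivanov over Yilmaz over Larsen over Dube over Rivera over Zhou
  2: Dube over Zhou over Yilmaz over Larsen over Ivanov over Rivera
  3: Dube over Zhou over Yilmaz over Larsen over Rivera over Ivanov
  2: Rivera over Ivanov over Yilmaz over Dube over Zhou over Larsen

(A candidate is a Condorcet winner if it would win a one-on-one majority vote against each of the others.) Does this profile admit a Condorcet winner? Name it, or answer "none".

Check each pair by majority over 17 ballots:
Larsen–Rivera: Larsen 15–2.
Larsen vs Dube: Larsen preferred on 4 ballots; Dube wins 13–4.
Larsen vs Zhou: Larsen is ranked higher on 6+4 = 10 ballots, Zhou on 7. Larsen wins 10–7.
Larsen vs Yilmaz: Yilmaz wins 17–0.
Larsen vs Ivanov: Larsen preferred on 6+2+3 = 11 ballots; Larsen wins 11–6.
Rivera vs Dube: 2 to 15, Dube.
Rivera vs Zhou: 12 to 5, Rivera.
Rivera vs Yilmaz: 2 to 15, Yilmaz.
Rivera vs Ivanov: Rivera wins 11–6.
Dube–Zhou: Dube 17–0.
Dube vs Yilmaz: Dube is ranked higher on 2+3 = 5 ballots, Yilmaz on 12. Yilmaz wins 12–5.
Dube vs Ivanov: 11 to 6, Dube.
Zhou vs Yilmaz: 5 to 12, Yilmaz.
Zhou–Ivanov: Ivanov 12–5.
Yilmaz vs Ivanov: Yilmaz preferred on 6+2+3 = 11 ballots; Yilmaz wins 11–6.
Only Yilmaz has no losses; Yilmaz is the Condorcet winner.

Yilmaz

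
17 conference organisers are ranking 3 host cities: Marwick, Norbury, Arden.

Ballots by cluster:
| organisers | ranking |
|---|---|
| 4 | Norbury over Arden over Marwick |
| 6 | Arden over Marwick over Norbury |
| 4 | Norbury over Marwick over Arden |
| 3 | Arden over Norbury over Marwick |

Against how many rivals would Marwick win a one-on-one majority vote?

0

Marwick against each rival (17 organisers):
Marwick vs Norbury: Norbury wins 11–6.
Marwick vs Arden: 4 to 13, Arden.
Marwick beats no one; loses to Norbury, Arden — 0 pairwise wins.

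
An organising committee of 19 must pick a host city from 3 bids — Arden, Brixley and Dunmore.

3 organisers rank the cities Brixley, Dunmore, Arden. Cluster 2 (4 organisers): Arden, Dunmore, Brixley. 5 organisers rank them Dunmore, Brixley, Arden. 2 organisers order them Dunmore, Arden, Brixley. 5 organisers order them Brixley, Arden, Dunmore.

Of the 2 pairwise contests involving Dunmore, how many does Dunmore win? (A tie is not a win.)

2

Dunmore against each rival (19 organisers):
Dunmore–Arden: Dunmore 10–9.
Dunmore vs Brixley: Dunmore wins 11–8.
Dunmore beats Arden, Brixley — 2 pairwise wins.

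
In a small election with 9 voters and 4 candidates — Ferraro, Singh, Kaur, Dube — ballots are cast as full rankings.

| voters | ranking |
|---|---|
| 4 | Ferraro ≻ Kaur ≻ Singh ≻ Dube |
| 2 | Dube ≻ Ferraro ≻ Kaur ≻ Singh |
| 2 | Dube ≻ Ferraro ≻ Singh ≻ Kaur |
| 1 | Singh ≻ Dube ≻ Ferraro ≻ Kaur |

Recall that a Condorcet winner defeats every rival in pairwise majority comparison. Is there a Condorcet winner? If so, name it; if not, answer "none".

Check each pair by majority over 9 ballots:
Ferraro vs Singh: Ferraro preferred on 4+2+2 = 8 ballots; Ferraro wins 8–1.
Ferraro vs Kaur: Ferraro preferred on 4+2+2+1 = 9 ballots; Ferraro wins 9–0.
Ferraro vs Dube: Ferraro is ranked higher on 4 ballots, Dube on 5. Dube wins 5–4.
Singh–Kaur: Kaur 6–3.
Singh–Dube: Singh 5–4.
Kaur vs Dube: 4 for Kaur, 5 for Dube — Dube by 5–4.
No candidate is unbeaten: Ferraro loses to Dube; Singh loses to Ferraro; Kaur loses to Ferraro; Dube loses to Singh. In particular Ferraro > Singh > Dube > Ferraro is a majority cycle — no Condorcet winner exists.

none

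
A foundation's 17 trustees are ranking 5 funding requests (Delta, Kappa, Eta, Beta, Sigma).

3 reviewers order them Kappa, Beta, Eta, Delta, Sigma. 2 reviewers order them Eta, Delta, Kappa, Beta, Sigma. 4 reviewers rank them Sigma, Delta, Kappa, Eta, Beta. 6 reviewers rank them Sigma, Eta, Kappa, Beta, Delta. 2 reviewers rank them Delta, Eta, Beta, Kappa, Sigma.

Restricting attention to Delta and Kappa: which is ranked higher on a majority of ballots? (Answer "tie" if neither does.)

Kappa

Ballots ranking Delta above Kappa: 2 + 4 + 2 = 8.
Ballots ranking Kappa above Delta: 17 − 8 = 9.
Kappa wins the head-to-head 9–8.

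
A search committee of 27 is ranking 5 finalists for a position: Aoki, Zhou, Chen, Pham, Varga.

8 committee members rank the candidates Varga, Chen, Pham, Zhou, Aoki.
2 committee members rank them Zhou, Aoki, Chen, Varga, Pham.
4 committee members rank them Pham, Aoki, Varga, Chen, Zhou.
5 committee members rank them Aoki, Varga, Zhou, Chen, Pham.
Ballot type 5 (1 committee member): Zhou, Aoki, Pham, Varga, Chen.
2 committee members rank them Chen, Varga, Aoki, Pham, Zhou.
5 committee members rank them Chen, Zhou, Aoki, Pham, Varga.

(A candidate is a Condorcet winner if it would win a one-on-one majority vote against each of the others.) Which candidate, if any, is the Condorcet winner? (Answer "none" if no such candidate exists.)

none

Pairwise majorities:
Aoki vs Zhou: Aoki preferred on 4+5+2 = 11 ballots; Zhou wins 16–11.
Aoki vs Chen: 2+4+5+1 = 12 for Aoki, 15 for Chen — Chen by 15–12.
Aoki vs Pham: 15 to 12, Aoki.
Aoki vs Varga: Aoki preferred on 2+4+5+1+5 = 17 ballots; Aoki wins 17–10.
Zhou vs Chen: Zhou is ranked higher on 2+5+1 = 8 ballots, Chen on 19. Chen wins 19–8.
Zhou vs Pham: Zhou preferred on 2+5+1+5 = 13 ballots; Pham wins 14–13.
Zhou vs Varga: 2+1+5 = 8 for Zhou, 19 for Varga — Varga by 19–8.
Chen vs Pham: Chen preferred on 8+2+5+2+5 = 22 ballots; Chen wins 22–5.
Chen vs Varga: Chen preferred on 2+2+5 = 9 ballots; Varga wins 18–9.
Pham vs Varga: 10 to 17, Varga.
Each candidate drops at least one matchup (Aoki loses to Zhou; Zhou loses to Chen; Chen loses to Varga; Pham loses to Aoki; Varga loses to Aoki); the cycle Aoki beats Pham beats Zhou beats Aoki rules out a Condorcet winner.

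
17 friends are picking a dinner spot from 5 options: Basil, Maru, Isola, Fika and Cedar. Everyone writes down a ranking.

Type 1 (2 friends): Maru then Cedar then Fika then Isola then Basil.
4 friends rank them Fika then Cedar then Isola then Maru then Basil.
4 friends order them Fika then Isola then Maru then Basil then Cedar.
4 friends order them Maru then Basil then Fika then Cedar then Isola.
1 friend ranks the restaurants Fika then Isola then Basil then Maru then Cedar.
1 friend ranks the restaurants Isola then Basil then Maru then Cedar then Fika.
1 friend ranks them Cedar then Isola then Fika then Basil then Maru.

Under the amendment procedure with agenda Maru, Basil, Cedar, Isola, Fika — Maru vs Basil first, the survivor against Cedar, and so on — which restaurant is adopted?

Fika

Round 1: Maru vs Basil — 14–3, Maru advances.
Round 2: Maru vs Cedar — 12–5, Maru advances.
Round 3: Maru vs Isola — 6–11, Isola advances.
Round 4: Isola vs Fika — 2–15, Fika advances.
Fika survives the agenda.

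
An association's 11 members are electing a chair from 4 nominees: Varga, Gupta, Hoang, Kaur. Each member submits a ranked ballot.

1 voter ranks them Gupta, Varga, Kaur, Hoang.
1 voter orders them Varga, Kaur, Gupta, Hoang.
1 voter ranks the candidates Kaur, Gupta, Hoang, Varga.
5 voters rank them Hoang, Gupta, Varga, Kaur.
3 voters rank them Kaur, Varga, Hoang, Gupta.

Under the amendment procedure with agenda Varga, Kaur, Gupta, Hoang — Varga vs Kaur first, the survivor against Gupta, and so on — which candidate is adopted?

Round 1: Varga vs Kaur — 7–4, Varga advances.
Round 2: Varga vs Gupta — 4–7, Gupta advances.
Round 3: Gupta vs Hoang — 3–8, Hoang advances.
The agenda winner is Hoang.

Hoang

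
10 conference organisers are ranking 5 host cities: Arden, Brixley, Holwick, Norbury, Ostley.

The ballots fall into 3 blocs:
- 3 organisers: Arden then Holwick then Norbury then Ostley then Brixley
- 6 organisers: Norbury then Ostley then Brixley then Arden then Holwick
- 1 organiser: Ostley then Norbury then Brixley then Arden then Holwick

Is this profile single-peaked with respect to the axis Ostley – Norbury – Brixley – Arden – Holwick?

Axis positions: Ostley=1, Norbury=2, Brixley=3, Arden=4, Holwick=5.
Bloc 1: ranking walks positions 4-5-2-1-3; Norbury is ranked above Brixley even though Brixley lies between Norbury and the peak Arden on the axis — preferences dip and rise again. Not single-peaked.
Bloc 2 (peak Norbury at position 2): ranking walks positions 2-1-3-4-5, expanding outward from the peak — single-peaked.
Bloc 3 (peak Ostley at position 1): ranking walks positions 1-2-3-4-5, expanding outward from the peak — single-peaked.
Bloc 1 violates single-peakedness, so the profile is not single-peaked on this axis.

no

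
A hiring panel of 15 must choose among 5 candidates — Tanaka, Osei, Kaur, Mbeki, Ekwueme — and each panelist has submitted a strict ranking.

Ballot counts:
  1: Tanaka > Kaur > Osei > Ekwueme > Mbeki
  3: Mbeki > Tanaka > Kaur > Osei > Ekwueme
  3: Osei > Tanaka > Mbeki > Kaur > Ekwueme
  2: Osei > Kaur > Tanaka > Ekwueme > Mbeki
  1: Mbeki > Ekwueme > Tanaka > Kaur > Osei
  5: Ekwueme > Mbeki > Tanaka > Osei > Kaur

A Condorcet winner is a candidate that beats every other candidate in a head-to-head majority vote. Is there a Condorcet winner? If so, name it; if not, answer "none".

none

Pairwise majorities:
Tanaka–Osei: Tanaka 10–5.
Tanaka–Kaur: Tanaka 13–2.
Tanaka vs Mbeki: Mbeki, 9–6.
Tanaka vs Ekwueme: Tanaka wins 9–6.
Osei vs Kaur: Osei wins 10–5.
Osei–Mbeki: Mbeki 9–6.
Osei vs Ekwueme: Osei, 9–6.
Kaur vs Mbeki: Mbeki, 12–3.
Kaur–Ekwueme: Kaur 9–6.
Mbeki vs Ekwueme: Ekwueme, 8–7.
Every candidate loses at least once (Tanaka loses to Mbeki; Osei loses to Tanaka; Kaur loses to Tanaka; Mbeki loses to Ekwueme; Ekwueme loses to Tanaka). The majority relation contains the cycle Tanaka → Ekwueme → Mbeki → Tanaka, so there is no Condorcet winner.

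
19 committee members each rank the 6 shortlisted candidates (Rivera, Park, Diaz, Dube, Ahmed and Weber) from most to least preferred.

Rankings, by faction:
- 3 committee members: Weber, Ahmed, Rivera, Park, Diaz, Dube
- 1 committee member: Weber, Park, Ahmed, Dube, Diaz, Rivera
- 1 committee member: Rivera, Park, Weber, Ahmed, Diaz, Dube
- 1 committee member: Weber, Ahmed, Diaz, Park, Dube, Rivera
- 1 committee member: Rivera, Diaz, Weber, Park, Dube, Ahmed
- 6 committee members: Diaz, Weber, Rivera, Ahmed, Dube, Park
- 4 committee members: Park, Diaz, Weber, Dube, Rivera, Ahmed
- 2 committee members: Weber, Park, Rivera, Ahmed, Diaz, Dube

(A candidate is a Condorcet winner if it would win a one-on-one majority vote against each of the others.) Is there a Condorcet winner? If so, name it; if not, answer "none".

Check each pair by majority over 19 ballots:
Rivera vs Park: Rivera wins 11–8.
Rivera–Diaz: Diaz 12–7.
Rivera vs Dube: Rivera wins 13–6.
Rivera vs Ahmed: Rivera wins 14–5.
Rivera–Weber: Weber 17–2.
Park–Diaz: Park 11–8.
Park vs Dube: Park, 13–6.
Park vs Ahmed: Ahmed wins 10–9.
Park–Weber: Weber 14–5.
Diaz–Dube: Diaz 18–1.
Diaz vs Ahmed: Diaz wins 11–8.
Diaz vs Weber: Diaz, 11–8.
Dube vs Ahmed: Ahmed, 14–5.
Dube vs Weber: Weber, 19–0.
Ahmed–Weber: Weber 19–0.
Every candidate loses at least once (Rivera loses to Diaz; Park loses to Rivera; Diaz loses to Park; Dube loses to Rivera; Ahmed loses to Rivera; Weber loses to Diaz). The majority relation contains the cycle Rivera beats Park beats Diaz beats Rivera, so there is no Condorcet winner.

none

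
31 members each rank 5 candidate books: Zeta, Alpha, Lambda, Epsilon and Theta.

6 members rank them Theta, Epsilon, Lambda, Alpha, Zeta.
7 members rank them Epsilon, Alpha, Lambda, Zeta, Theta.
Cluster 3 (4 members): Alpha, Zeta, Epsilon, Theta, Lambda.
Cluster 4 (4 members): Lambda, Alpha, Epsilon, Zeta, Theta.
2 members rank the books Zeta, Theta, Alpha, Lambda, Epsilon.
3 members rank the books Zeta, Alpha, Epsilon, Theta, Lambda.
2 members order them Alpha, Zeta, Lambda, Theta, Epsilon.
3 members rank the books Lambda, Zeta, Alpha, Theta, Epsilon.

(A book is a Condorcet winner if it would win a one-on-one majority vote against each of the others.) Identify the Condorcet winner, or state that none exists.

Check each pair by majority over 31 ballots:
Zeta–Alpha: Alpha 23–8.
Zeta vs Lambda: Lambda wins 20–11.
Zeta vs Epsilon: Epsilon, 17–14.
Zeta vs Theta: Zeta, 25–6.
Alpha–Lambda: Alpha 18–13.
Alpha–Epsilon: Alpha 18–13.
Alpha vs Theta: Alpha, 23–8.
Lambda–Epsilon: Epsilon 20–11.
Lambda–Theta: Lambda 16–15.
Epsilon vs Theta: Epsilon, 18–13.
Alpha defeats every rival head-to-head and is the Condorcet winner.

Alpha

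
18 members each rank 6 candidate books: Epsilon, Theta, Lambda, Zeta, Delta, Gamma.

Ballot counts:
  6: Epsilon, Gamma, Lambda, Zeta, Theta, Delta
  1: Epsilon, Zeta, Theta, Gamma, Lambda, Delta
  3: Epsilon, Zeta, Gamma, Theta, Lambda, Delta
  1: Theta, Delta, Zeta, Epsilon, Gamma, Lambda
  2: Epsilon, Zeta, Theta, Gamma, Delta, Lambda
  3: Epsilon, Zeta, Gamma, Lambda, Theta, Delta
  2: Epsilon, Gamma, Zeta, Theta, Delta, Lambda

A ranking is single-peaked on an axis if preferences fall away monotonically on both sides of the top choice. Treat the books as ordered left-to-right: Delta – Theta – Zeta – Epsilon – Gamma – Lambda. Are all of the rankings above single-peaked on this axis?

yes

Axis positions: Delta=1, Theta=2, Zeta=3, Epsilon=4, Gamma=5, Lambda=6.
Ballot type 1 (peak Epsilon at position 4): ranking walks positions 4-5-6-3-2-1, expanding outward from the peak — single-peaked.
Ballot type 2 (peak Epsilon at position 4): ranking walks positions 4-3-2-5-6-1, expanding outward from the peak — single-peaked.
Ballot type 3 (peak Epsilon at position 4): ranking walks positions 4-3-5-2-6-1, expanding outward from the peak — single-peaked.
Ballot type 4 (peak Theta at position 2): ranking walks positions 2-1-3-4-5-6, expanding outward from the peak — single-peaked.
Ballot type 5 (peak Epsilon at position 4): ranking walks positions 4-3-2-5-1-6, expanding outward from the peak — single-peaked.
Ballot type 6 (peak Epsilon at position 4): ranking walks positions 4-3-5-6-2-1, expanding outward from the peak — single-peaked.
Ballot type 7 (peak Epsilon at position 4): ranking walks positions 4-5-3-2-1-6, expanding outward from the peak — single-peaked.
Every ranking is single-peaked on this axis.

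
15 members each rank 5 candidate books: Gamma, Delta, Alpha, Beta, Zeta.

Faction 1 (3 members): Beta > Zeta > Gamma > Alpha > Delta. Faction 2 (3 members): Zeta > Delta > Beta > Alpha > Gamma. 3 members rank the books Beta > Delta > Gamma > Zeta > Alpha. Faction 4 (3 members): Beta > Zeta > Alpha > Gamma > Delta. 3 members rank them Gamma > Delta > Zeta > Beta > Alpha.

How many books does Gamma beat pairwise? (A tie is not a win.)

2

Gamma against each rival (15 members):
Gamma vs Delta: Gamma is ranked higher on 3+3+3 = 9 ballots, Delta on 6. Gamma wins 9–6.
Gamma vs Alpha: Gamma preferred on 3+3+3 = 9 ballots; Gamma wins 9–6.
Gamma vs Beta: Gamma preferred on 3 ballots; Beta wins 12–3.
Gamma vs Zeta: Zeta, 9–6.
Gamma beats Delta, Alpha; loses to Beta, Zeta — 2 pairwise wins.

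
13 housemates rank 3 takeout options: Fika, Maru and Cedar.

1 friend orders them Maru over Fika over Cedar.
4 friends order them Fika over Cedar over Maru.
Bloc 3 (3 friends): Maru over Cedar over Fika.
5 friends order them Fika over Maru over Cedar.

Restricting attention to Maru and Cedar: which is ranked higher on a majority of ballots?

Ballots ranking Maru above Cedar: 1 + 3 + 5 = 9.
Ballots ranking Cedar above Maru: 13 − 9 = 4.
Maru wins the head-to-head 9–4.

Maru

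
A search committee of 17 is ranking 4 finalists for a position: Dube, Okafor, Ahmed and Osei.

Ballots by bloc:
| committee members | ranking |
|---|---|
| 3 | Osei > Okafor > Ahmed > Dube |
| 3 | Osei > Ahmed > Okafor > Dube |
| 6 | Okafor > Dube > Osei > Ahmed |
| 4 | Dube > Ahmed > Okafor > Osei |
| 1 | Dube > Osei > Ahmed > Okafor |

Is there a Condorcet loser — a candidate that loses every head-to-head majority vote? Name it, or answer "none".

Head-to-head results (17 committee members):
Dube–Okafor: Okafor 12–5.
Dube vs Ahmed: Dube, 11–6.
Dube vs Osei: 6+4+1 = 11 for Dube, 6 for Osei — Dube by 11–6.
Okafor vs Ahmed: Okafor is ranked higher on 3+6 = 9 ballots, Ahmed on 8. Okafor wins 9–8.
Okafor vs Osei: Okafor is ranked higher on 6+4 = 10 ballots, Osei on 7. Okafor wins 10–7.
Ahmed vs Osei: Osei, 13–4.
Ahmed is beaten in every head-to-head and is the Condorcet loser.

Ahmed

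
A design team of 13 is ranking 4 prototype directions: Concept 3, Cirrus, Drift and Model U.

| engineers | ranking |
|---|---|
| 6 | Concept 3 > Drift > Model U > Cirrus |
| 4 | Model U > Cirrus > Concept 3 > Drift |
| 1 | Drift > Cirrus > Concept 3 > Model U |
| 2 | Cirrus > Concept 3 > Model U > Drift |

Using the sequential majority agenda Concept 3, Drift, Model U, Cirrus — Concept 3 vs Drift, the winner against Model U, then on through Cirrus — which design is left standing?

Round 1: Concept 3 vs Drift — 12–1, Concept 3 advances.
Round 2: Concept 3 vs Model U — 9–4, Concept 3 advances.
Round 3: Concept 3 vs Cirrus — 6–7, Cirrus advances.
The agenda winner is Cirrus.

Cirrus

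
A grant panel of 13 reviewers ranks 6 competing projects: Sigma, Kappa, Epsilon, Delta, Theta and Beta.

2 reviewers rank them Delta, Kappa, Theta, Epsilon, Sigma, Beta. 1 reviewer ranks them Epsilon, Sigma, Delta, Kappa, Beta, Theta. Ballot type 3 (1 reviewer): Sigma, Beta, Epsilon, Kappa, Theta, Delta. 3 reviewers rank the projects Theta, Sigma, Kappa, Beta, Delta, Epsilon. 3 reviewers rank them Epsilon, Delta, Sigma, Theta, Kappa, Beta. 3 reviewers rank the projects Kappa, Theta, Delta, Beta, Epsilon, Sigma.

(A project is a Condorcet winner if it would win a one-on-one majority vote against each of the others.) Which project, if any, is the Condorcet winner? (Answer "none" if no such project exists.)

Check each pair by majority over 13 ballots:
Sigma vs Kappa: 1+1+3+3 = 8 for Sigma, 5 for Kappa — Sigma by 8–5.
Sigma vs Epsilon: Sigma is ranked higher on 1+3 = 4 ballots, Epsilon on 9. Epsilon wins 9–4.
Sigma vs Delta: Delta wins 8–5.
Sigma–Theta: Theta 8–5.
Sigma vs Beta: 10 to 3, Sigma.
Kappa vs Epsilon: Kappa wins 8–5.
Kappa vs Delta: 1+3+3 = 7 for Kappa, 6 for Delta — Kappa by 7–6.
Kappa vs Theta: Kappa is ranked higher on 2+1+1+3 = 7 ballots, Theta on 6. Kappa wins 7–6.
Kappa vs Beta: 2+1+3+3+3 = 12 for Kappa, 1 for Beta — Kappa by 12–1.
Epsilon vs Delta: Epsilon preferred on 1+1+3 = 5 ballots; Delta wins 8–5.
Epsilon vs Theta: Theta wins 8–5.
Epsilon vs Beta: Epsilon preferred on 2+1+3 = 6 ballots; Beta wins 7–6.
Delta vs Theta: Theta wins 7–6.
Delta vs Beta: Delta is ranked higher on 2+1+3+3 = 9 ballots, Beta on 4. Delta wins 9–4.
Theta–Beta: Theta 11–2.
No project is unbeaten: Sigma loses to Epsilon; Kappa loses to Sigma; Epsilon loses to Kappa; Delta loses to Kappa; Theta loses to Kappa; Beta loses to Sigma. In particular Sigma → Kappa → Epsilon → Sigma is a majority cycle — no Condorcet winner exists.

none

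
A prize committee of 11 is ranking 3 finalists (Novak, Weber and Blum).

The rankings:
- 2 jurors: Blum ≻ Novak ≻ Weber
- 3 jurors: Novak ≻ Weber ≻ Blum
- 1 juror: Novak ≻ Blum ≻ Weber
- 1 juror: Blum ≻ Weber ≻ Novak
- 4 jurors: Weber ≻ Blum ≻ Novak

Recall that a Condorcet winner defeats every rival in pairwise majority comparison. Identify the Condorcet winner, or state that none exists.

Check each pair by majority over 11 ballots:
Novak vs Weber: Novak wins 6–5.
Novak vs Blum: Blum wins 7–4.
Weber vs Blum: Weber, 7–4.
Each nominee drops at least one matchup (Novak loses to Blum; Weber loses to Novak; Blum loses to Weber); the cycle Novak > Weber > Blum > Novak rules out a Condorcet winner.

none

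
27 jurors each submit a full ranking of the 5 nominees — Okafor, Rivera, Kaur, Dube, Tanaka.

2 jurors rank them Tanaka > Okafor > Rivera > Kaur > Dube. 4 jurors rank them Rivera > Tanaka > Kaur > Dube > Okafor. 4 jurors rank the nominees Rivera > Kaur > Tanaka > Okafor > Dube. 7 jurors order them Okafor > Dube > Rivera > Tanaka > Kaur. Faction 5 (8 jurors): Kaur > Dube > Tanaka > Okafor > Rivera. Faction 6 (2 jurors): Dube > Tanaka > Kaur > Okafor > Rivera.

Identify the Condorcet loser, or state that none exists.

none

Pairwise majorities:
Okafor vs Rivera: 19 to 8, Okafor.
Okafor–Kaur: Kaur 18–9.
Okafor vs Dube: 2+4+7 = 13 for Okafor, 14 for Dube — Dube by 14–13.
Okafor vs Tanaka: 7 to 20, Tanaka.
Rivera vs Kaur: Rivera, 17–10.
Rivera vs Dube: 10 to 17, Dube.
Rivera–Tanaka: Rivera 15–12.
Kaur–Dube: Kaur 18–9.
Kaur vs Tanaka: 12 to 15, Tanaka.
Dube vs Tanaka: 7+8+2 = 17 for Dube, 10 for Tanaka — Dube by 17–10.
Every nominee wins at least one matchup (Okafor beats Rivera; Rivera beats Kaur; Kaur beats Okafor; Dube beats Okafor; Tanaka beats Okafor), so there is no Condorcet loser.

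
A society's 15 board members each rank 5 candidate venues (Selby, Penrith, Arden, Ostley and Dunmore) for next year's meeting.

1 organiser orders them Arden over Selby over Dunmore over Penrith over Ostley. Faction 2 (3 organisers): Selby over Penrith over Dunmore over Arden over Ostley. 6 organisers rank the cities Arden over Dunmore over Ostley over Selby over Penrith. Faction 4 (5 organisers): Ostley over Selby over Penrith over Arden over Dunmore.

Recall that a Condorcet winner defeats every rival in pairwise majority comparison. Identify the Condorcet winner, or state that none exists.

none

Pairwise majorities:
Selby vs Penrith: Selby is ranked higher on 1+3+6+5 = 15 ballots, Penrith on 0. Selby wins 15–0.
Selby vs Arden: Selby is ranked higher on 3+5 = 8 ballots, Arden on 7. Selby wins 8–7.
Selby vs Ostley: Selby preferred on 1+3 = 4 ballots; Ostley wins 11–4.
Selby vs Dunmore: Selby preferred on 1+3+5 = 9 ballots; Selby wins 9–6.
Penrith vs Arden: Penrith preferred on 3+5 = 8 ballots; Penrith wins 8–7.
Penrith vs Ostley: Penrith preferred on 1+3 = 4 ballots; Ostley wins 11–4.
Penrith vs Dunmore: 8 to 7, Penrith.
Arden vs Ostley: Arden preferred on 1+3+6 = 10 ballots; Arden wins 10–5.
Arden vs Dunmore: 12 to 3, Arden.
Ostley vs Dunmore: 5 for Ostley, 10 for Dunmore — Dunmore by 10–5.
Every city loses at least once (Selby loses to Ostley; Penrith loses to Selby; Arden loses to Selby; Ostley loses to Arden; Dunmore loses to Selby). The majority relation contains the cycle Selby → Arden → Ostley → Selby, so there is no Condorcet winner.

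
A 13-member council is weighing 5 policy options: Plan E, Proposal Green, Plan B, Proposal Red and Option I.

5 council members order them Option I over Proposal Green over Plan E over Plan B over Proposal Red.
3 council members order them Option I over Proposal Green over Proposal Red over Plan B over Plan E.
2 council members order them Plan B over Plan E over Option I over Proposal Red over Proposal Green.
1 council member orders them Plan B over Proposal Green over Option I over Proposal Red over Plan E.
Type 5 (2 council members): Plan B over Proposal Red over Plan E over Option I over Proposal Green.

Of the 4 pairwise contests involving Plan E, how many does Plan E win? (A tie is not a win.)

1

Plan E against each rival (13 council members):
Plan E vs Proposal Green: 2+2 = 4 for Plan E, 9 for Proposal Green — Proposal Green by 9–4.
Plan E vs Plan B: Plan E preferred on 5 ballots; Plan B wins 8–5.
Plan E vs Proposal Red: Plan E preferred on 5+2 = 7 ballots; Plan E wins 7–6.
Plan E vs Option I: 2+2 = 4 for Plan E, 9 for Option I — Option I by 9–4.
Plan E beats Proposal Red; loses to Proposal Green, Plan B, Option I — 1 pairwise win.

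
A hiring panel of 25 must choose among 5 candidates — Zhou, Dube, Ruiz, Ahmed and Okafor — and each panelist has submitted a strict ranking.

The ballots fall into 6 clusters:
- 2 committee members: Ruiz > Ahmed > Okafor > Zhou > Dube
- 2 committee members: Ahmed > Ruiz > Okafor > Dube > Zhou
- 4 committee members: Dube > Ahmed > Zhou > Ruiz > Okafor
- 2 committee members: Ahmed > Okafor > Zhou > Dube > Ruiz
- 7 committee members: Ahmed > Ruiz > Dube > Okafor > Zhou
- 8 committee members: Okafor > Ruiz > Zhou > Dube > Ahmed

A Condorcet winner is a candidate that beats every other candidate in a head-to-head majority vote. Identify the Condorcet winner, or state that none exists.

Check each pair by majority over 25 ballots:
Zhou vs Dube: 2+2+8 = 12 for Zhou, 13 for Dube — Dube by 13–12.
Zhou vs Ruiz: Zhou is ranked higher on 4+2 = 6 ballots, Ruiz on 19. Ruiz wins 19–6.
Zhou vs Ahmed: Zhou preferred on 8 ballots; Ahmed wins 17–8.
Zhou vs Okafor: 4 to 21, Okafor.
Dube vs Ruiz: 4+2 = 6 for Dube, 19 for Ruiz — Ruiz by 19–6.
Dube vs Ahmed: 4+8 = 12 for Dube, 13 for Ahmed — Ahmed by 13–12.
Dube vs Okafor: 11 to 14, Okafor.
Ruiz vs Ahmed: Ruiz is ranked higher on 2+8 = 10 ballots, Ahmed on 15. Ahmed wins 15–10.
Ruiz vs Okafor: Ruiz preferred on 2+2+4+7 = 15 ballots; Ruiz wins 15–10.
Ahmed vs Okafor: Ahmed is ranked higher on 2+2+4+2+7 = 17 ballots, Okafor on 8. Ahmed wins 17–8.
Only Ahmed has no losses; Ahmed is the Condorcet winner.

Ahmed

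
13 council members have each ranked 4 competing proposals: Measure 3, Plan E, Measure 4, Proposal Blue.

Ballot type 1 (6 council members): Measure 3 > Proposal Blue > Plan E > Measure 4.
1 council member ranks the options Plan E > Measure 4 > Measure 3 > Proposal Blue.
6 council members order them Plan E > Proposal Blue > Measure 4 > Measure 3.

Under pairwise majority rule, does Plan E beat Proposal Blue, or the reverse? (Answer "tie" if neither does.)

Ballots ranking Plan E above Proposal Blue: 1 + 6 = 7.
Ballots ranking Proposal Blue above Plan E: 13 − 7 = 6.
Plan E wins the head-to-head 7–6.

Plan E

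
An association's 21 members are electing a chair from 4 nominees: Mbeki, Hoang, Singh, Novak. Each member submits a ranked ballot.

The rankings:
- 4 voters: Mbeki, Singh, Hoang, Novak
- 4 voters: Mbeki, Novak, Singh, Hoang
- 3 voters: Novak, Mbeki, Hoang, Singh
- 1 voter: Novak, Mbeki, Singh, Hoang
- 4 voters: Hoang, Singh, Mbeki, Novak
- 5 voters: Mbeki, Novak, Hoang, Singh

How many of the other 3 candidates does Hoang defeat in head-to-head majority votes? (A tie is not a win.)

1

Hoang against each rival (21 voters):
Hoang vs Mbeki: Mbeki, 17–4.
Hoang–Singh: Hoang 12–9.
Hoang vs Novak: Hoang is ranked higher on 4+4 = 8 ballots, Novak on 13. Novak wins 13–8.
Hoang beats Singh; loses to Mbeki, Novak — 1 pairwise win.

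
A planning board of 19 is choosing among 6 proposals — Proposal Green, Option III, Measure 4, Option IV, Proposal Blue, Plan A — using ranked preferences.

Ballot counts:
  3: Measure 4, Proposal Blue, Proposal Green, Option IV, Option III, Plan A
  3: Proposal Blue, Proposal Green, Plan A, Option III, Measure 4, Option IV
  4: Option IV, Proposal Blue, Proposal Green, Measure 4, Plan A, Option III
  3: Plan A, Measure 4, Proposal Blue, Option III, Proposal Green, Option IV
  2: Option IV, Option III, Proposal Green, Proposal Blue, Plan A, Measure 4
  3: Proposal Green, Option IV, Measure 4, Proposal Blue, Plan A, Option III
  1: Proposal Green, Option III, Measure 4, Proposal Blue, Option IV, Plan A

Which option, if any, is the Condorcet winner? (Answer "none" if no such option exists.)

none

Check each pair by majority over 19 ballots:
Proposal Green–Option III: Proposal Green 14–5.
Proposal Green vs Measure 4: Proposal Green, 13–6.
Proposal Green–Option IV: Proposal Green 13–6.
Proposal Green vs Proposal Blue: Proposal Blue wins 13–6.
Proposal Green–Plan A: Proposal Green 16–3.
Option III vs Measure 4: Measure 4 wins 13–6.
Option III–Option IV: Option IV 12–7.
Option III–Proposal Blue: Proposal Blue 16–3.
Option III–Plan A: Plan A 13–6.
Measure 4 vs Option IV: Measure 4, 10–9.
Measure 4–Proposal Blue: Measure 4 10–9.
Measure 4–Plan A: Measure 4 11–8.
Option IV–Proposal Blue: Proposal Blue 10–9.
Option IV–Plan A: Option IV 13–6.
Proposal Blue vs Plan A: Proposal Blue wins 16–3.
No option is unbeaten: Proposal Green loses to Proposal Blue; Option III loses to Proposal Green; Measure 4 loses to Proposal Green; Option IV loses to Proposal Green; Proposal Blue loses to Measure 4; Plan A loses to Proposal Green. In particular Proposal Green → Measure 4 → Proposal Blue → Proposal Green is a majority cycle — no Condorcet winner exists.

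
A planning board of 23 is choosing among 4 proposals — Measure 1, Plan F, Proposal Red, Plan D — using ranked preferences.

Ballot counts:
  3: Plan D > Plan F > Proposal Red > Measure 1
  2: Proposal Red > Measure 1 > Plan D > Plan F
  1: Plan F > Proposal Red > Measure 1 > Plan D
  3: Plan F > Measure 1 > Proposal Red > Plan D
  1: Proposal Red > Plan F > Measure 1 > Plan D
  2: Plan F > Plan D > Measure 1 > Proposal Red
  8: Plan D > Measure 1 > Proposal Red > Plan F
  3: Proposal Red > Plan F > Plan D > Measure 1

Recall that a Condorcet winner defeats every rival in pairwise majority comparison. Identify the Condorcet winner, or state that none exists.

Pairwise majorities:
Measure 1 vs Plan F: Plan F wins 13–10.
Measure 1 vs Proposal Red: Measure 1, 13–10.
Measure 1 vs Plan D: Plan D, 16–7.
Plan F–Proposal Red: Proposal Red 14–9.
Plan F vs Plan D: Plan D wins 13–10.
Proposal Red vs Plan D: Plan D, 13–10.
Plan D wins every pairwise contest, so Plan D is the Condorcet winner.

Plan D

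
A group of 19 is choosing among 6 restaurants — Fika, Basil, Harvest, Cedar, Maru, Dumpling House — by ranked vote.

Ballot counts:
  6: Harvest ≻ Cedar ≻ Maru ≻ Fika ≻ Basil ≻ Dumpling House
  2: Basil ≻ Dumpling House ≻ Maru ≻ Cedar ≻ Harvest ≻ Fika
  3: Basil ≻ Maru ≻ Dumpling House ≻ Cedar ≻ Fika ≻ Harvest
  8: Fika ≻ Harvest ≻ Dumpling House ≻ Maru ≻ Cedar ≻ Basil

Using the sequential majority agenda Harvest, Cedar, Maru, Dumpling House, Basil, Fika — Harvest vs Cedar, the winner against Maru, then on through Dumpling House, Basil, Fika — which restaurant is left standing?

Round 1: Harvest vs Cedar — 14–5, Harvest advances.
Round 2: Harvest vs Maru — 14–5, Harvest advances.
Round 3: Harvest vs Dumpling House — 14–5, Harvest advances.
Round 4: Harvest vs Basil — 14–5, Harvest advances.
Round 5: Harvest vs Fika — 8–11, Fika advances.
Fika survives the agenda.

Fika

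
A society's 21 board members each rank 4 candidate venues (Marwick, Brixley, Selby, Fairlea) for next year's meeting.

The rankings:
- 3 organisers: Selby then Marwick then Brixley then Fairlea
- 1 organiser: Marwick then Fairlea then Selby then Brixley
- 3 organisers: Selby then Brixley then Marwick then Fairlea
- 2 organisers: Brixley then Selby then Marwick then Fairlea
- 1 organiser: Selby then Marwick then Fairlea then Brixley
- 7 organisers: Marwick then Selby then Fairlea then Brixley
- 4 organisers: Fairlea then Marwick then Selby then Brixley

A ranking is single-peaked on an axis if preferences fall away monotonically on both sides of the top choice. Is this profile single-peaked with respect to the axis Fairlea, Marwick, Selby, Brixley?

Axis positions: Fairlea=1, Marwick=2, Selby=3, Brixley=4.
Type 1 (peak Selby at position 3): ranking walks positions 3-2-4-1, expanding outward from the peak — single-peaked.
Type 2 (peak Marwick at position 2): ranking walks positions 2-1-3-4, expanding outward from the peak — single-peaked.
Type 3 (peak Selby at position 3): ranking walks positions 3-4-2-1, expanding outward from the peak — single-peaked.
Type 4 (peak Brixley at position 4): ranking walks positions 4-3-2-1, expanding outward from the peak — single-peaked.
Type 5 (peak Selby at position 3): ranking walks positions 3-2-1-4, expanding outward from the peak — single-peaked.
Type 6 (peak Marwick at position 2): ranking walks positions 2-3-1-4, expanding outward from the peak — single-peaked.
Type 7 (peak Fairlea at position 1): ranking walks positions 1-2-3-4, expanding outward from the peak — single-peaked.
Every ranking is single-peaked on this axis.

yes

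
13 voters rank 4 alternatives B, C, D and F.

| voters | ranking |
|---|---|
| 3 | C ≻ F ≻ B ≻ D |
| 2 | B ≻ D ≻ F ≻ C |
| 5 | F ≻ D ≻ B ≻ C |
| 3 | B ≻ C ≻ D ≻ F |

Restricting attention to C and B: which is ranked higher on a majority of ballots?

Ballots ranking C above B: 3.
Ballots ranking B above C: 13 − 3 = 10.
B wins the head-to-head 10–3.

B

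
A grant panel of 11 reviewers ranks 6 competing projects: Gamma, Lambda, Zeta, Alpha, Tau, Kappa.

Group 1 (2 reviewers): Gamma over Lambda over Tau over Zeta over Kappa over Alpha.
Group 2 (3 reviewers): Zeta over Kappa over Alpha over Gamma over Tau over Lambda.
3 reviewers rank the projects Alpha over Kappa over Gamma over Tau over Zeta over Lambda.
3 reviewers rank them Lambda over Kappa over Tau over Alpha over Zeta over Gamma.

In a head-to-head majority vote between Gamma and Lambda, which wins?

Gamma

Ballots ranking Gamma above Lambda: 2 + 3 + 3 = 8.
Ballots ranking Lambda above Gamma: 11 − 8 = 3.
Gamma wins the head-to-head 8–3.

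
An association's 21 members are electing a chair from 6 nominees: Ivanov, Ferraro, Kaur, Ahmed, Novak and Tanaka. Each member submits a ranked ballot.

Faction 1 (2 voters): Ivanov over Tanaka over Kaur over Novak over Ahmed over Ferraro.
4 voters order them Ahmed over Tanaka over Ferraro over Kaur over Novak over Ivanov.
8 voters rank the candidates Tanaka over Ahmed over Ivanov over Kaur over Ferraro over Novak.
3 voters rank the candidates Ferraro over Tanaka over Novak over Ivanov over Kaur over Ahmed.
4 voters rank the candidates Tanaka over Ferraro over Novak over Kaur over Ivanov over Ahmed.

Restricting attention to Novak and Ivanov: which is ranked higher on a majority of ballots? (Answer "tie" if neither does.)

Ballots ranking Novak above Ivanov: 4 + 3 + 4 = 11.
Ballots ranking Ivanov above Novak: 21 − 11 = 10.
Novak wins the head-to-head 11–10.

Novak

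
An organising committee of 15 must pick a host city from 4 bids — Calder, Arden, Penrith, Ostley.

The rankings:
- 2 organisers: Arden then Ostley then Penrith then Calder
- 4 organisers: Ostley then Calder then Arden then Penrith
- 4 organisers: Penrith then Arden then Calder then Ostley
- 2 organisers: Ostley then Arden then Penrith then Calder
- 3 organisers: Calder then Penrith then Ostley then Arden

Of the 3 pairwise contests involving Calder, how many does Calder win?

0

Calder against each rival (15 organisers):
Calder vs Arden: Calder preferred on 4+3 = 7 ballots; Arden wins 8–7.
Calder vs Penrith: Penrith, 8–7.
Calder vs Ostley: 4+3 = 7 for Calder, 8 for Ostley — Ostley by 8–7.
Calder beats no one; loses to Arden, Penrith, Ostley — 0 pairwise wins.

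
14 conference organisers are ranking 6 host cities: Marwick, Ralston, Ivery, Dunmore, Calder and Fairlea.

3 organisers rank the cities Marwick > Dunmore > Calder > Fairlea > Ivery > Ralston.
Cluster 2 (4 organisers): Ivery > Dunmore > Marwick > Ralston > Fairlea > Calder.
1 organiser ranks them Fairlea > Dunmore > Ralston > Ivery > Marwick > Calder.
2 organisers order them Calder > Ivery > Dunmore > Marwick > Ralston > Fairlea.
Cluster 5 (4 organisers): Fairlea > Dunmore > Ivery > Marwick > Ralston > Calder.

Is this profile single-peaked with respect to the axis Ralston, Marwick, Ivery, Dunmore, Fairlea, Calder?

Axis positions: Ralston=1, Marwick=2, Ivery=3, Dunmore=4, Fairlea=5, Calder=6.
Cluster 1: ranking walks positions 2-4-6-5-3-1; Dunmore is ranked above Ivery even though Ivery lies between Dunmore and the peak Marwick on the axis — preferences dip and rise again. Not single-peaked.
Cluster 2 (peak Ivery at position 3): ranking walks positions 3-4-2-1-5-6, expanding outward from the peak — single-peaked.
Cluster 3: ranking walks positions 5-4-1-3-2-6; Ralston is ranked above Ivery even though Ivery lies between Ralston and the peak Fairlea on the axis — preferences dip and rise again. Not single-peaked.
Cluster 4: ranking walks positions 6-3-4-2-1-5; Ivery is ranked above Fairlea even though Fairlea lies between Ivery and the peak Calder on the axis — preferences dip and rise again. Not single-peaked.
Cluster 5 (peak Fairlea at position 5): ranking walks positions 5-4-3-2-1-6, expanding outward from the peak — single-peaked.
Cluster 1 violates single-peakedness, so the profile is not single-peaked on this axis.

no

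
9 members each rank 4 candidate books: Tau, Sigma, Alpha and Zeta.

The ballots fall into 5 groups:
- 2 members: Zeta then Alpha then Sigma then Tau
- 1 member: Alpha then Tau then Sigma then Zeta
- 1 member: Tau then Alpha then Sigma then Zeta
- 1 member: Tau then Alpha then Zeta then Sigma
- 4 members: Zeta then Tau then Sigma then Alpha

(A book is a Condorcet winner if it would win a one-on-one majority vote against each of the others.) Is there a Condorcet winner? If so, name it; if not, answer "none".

Pairwise majorities:
Tau vs Sigma: Tau is ranked higher on 1+1+1+4 = 7 ballots, Sigma on 2. Tau wins 7–2.
Tau vs Alpha: 1+1+4 = 6 for Tau, 3 for Alpha — Tau by 6–3.
Tau vs Zeta: Tau preferred on 1+1+1 = 3 ballots; Zeta wins 6–3.
Sigma vs Alpha: Alpha, 5–4.
Sigma vs Zeta: Zeta, 7–2.
Alpha vs Zeta: 1+1+1 = 3 for Alpha, 6 for Zeta — Zeta by 6–3.
Zeta wins every pairwise contest, so Zeta is the Condorcet winner.

Zeta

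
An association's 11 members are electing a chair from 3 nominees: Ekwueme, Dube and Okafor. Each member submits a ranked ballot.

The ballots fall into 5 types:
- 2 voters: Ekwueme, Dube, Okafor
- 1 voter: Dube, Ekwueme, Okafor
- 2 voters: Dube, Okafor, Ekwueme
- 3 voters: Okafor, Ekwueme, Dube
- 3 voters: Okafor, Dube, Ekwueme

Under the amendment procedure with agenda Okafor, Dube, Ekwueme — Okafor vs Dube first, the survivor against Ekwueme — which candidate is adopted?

Okafor

Round 1: Okafor vs Dube — 6–5, Okafor advances.
Round 2: Okafor vs Ekwueme — 8–3, Okafor advances.
The agenda winner is Okafor.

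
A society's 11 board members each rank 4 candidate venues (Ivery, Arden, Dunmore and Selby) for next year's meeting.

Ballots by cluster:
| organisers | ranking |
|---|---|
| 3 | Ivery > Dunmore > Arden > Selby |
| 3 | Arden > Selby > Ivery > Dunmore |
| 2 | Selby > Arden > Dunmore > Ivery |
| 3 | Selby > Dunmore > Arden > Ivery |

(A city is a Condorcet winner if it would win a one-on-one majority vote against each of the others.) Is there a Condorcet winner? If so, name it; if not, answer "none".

Check each pair by majority over 11 ballots:
Ivery vs Arden: Ivery is ranked higher on 3 ballots, Arden on 8. Arden wins 8–3.
Ivery vs Dunmore: 3+3 = 6 for Ivery, 5 for Dunmore — Ivery by 6–5.
Ivery vs Selby: 3 for Ivery, 8 for Selby — Selby by 8–3.
Arden vs Dunmore: Arden preferred on 3+2 = 5 ballots; Dunmore wins 6–5.
Arden vs Selby: Arden preferred on 3+3 = 6 ballots; Arden wins 6–5.
Dunmore vs Selby: Dunmore preferred on 3 ballots; Selby wins 8–3.
Each city drops at least one matchup (Ivery loses to Arden; Arden loses to Dunmore; Dunmore loses to Ivery; Selby loses to Arden); the cycle Ivery > Dunmore > Arden > Ivery rules out a Condorcet winner.

none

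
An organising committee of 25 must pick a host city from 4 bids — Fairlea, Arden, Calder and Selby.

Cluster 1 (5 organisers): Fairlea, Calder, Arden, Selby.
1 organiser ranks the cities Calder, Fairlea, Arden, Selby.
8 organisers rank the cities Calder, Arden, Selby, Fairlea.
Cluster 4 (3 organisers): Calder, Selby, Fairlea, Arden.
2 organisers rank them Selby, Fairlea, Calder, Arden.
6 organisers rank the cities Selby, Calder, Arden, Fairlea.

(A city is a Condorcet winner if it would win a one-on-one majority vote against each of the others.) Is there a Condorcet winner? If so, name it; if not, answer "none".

Check each pair by majority over 25 ballots:
Fairlea–Arden: Arden 14–11.
Fairlea vs Calder: Calder wins 18–7.
Fairlea vs Selby: Selby wins 19–6.
Arden–Calder: Calder 25–0.
Arden vs Selby: Arden wins 14–11.
Calder–Selby: Calder 17–8.
Calder wins every pairwise contest, so Calder is the Condorcet winner.

Calder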